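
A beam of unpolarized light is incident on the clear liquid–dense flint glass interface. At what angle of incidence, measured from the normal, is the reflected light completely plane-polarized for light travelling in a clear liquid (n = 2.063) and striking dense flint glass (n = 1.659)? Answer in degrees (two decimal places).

θ_B ≈ 38.81°

The reflected p-component vanishes when tan θ_B = n₂/n₁.
Brewster's condition: tan θ_B = n₂/n₁ = 1.659/2.063 = 0.8042.
So θ_B = arctan 0.8042 = 38.81°.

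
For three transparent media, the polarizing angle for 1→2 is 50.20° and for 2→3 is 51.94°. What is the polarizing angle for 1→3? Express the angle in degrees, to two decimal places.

θ_B ≈ 56.88°

tan θ_B(1→2) = n₂/n₁ = tan 50.20° = 1.2002.
tan θ_B(2→3) = n₃/n₂ = tan 51.94° = 1.2772.
n₃/n₁ = 1.5329. Then tan θ_B(1→3) = n₃/n₁, so θ_B(1→3) = arctan(1.5329) = 56.88°.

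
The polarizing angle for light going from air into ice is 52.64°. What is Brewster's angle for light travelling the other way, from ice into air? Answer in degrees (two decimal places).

θ_B' ≈ 37.36°

Reversing the direction swaps n₁ and n₂, so tan θ_B' = 1/tan θ_B and θ_B' = 90° − θ_B.
Hence θ_B' = 90° − 52.64° = 37.36°.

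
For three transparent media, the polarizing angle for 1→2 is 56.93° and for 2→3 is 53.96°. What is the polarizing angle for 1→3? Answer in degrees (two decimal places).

θ_B ≈ 64.65°

Each Brewster angle gives a ratio: n₂/n₁ = tan 56.93° = 1.5358, n₃/n₂ = tan 53.96° = 1.3744.
Multiplying, n₃/n₁ = 1.5358 × 1.3744 = 2.1107, and θ_B(1→3) = arctan 2.1107 = 64.65°.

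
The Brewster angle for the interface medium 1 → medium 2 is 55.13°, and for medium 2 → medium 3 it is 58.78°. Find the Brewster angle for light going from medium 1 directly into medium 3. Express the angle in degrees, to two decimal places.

θ_B ≈ 67.10°

Each Brewster angle gives a ratio: n₂/n₁ = tan 55.13° = 1.4351, n₃/n₂ = tan 58.78° = 1.6499.
So n₃/n₁ = (n₂/n₁)(n₃/n₂) = 1.4351 × 1.6499 = 2.3677.
θ_B(1→3) = arctan(2.3677) = 67.10°.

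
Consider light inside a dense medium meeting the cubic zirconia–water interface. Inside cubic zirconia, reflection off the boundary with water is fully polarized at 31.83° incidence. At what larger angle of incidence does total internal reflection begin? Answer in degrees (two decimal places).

θ_c ≈ 38.37°

n₂/n₁ = tan 31.83° = 0.6208; the critical angle satisfies sin θ_c = n₂/n₁.
θ_c = arcsin(0.6208) = 38.37°.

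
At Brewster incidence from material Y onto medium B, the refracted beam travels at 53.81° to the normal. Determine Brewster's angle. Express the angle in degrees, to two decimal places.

Since the reflected and refracted rays are at right angles at the polarizing angle, θ_B + θ_t = 90°.
So θ_B = 90° − θ_t = 90° − 53.81° = 36.19°.

θ_B ≈ 36.19°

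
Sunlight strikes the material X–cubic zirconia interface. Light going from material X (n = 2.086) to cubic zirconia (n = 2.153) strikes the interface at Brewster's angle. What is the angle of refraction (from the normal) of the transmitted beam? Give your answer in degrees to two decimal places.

tan θ_B = n₂/n₁ = 2.153/2.086 = 1.0321, so θ_B = 45.91°.
Since θ_B + θ_t = 90° at Brewster incidence, θ_t = 90° − 45.91° = 44.09°.

θ_t ≈ 44.09°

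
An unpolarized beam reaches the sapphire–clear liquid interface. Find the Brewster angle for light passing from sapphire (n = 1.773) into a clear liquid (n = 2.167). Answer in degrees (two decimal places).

At Brewster's angle the reflected and refracted rays are perpendicular, which with Snell's law gives tan θ_B = n₂/n₁.
Here n₂/n₁ = 2.167/1.773 = 1.2222, and Brewster's law gives tan θ_B = n₂/n₁. Taking the arctangent, θ_B = 50.71°.

θ_B ≈ 50.71°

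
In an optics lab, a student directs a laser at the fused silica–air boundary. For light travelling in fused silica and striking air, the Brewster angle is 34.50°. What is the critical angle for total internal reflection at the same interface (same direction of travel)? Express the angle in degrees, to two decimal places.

θ_c ≈ 43.42°

tan θ_B = n₂/n₁ = tan 34.50° = 0.6873.
Total internal reflection: sin θ_c = n₂/n₁ = 0.6873.
θ_c = arcsin(0.6873) = 43.42°.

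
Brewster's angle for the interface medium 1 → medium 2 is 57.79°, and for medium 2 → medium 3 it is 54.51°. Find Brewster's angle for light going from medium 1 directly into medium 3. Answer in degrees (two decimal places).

θ_B ≈ 65.81°

tan θ_B(1→2) = n₂/n₁ = tan 57.79° = 1.5874.
tan θ_B(2→3) = n₃/n₂ = tan 54.51° = 1.4025.
So n₃/n₁ = (n₂/n₁)(n₃/n₂) = 1.5874 × 1.4025 = 2.2262.
θ_B(1→3) = arctan(2.2262) = 65.81°.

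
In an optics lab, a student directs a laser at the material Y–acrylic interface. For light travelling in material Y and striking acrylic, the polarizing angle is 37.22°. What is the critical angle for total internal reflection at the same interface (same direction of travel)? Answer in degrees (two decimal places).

θ_c ≈ 49.43°

n₂/n₁ = tan 37.22° = 0.7596; the critical angle satisfies sin θ_c = n₂/n₁.
θ_c = arcsin(0.7596) = 49.43°.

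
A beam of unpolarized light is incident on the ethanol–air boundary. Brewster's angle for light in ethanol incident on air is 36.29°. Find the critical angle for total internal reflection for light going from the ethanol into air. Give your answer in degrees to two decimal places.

θ_c ≈ 47.25°

n₂/n₁ = tan 36.29° = 0.7343; the critical angle satisfies sin θ_c = n₂/n₁.
θ_c = arcsin(0.7343) = 47.25°.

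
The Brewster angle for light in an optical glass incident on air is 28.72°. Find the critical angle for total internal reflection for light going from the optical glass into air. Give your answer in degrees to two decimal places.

tan θ_B = n₂/n₁ = tan 28.72° = 0.5479.
Total internal reflection: sin θ_c = n₂/n₁ = 0.5479.
θ_c = arcsin(0.5479) = 33.23°.

θ_c ≈ 33.23°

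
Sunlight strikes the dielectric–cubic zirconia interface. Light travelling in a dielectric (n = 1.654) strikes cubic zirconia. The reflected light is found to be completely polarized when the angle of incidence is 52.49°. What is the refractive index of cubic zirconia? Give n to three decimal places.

n ≈ 2.155

At Brewster's angle, tan θ_B = n₂/n₁ with n₁ on the incident side (a dielectric) and n₂ on the transmitted side (cubic zirconia).
n₂ = n₁ tan θ_B = 1.654 × tan 52.49° = 2.155.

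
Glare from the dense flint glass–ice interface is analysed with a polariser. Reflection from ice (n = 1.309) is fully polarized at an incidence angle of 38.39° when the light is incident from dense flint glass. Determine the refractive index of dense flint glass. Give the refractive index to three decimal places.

Brewster's law: tan θ_B = n₂/n₁ (light incident in dense flint glass, refracted into ice).
n₁ = n₂ / tan θ_B = 1.309 / tan 38.39° = 1.652.

n ≈ 1.652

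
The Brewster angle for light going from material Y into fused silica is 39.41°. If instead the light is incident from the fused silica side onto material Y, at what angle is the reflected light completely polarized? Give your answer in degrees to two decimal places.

θ_B' ≈ 50.59°

tan θ_B' = n₁/n₂ = 1/tan θ_B, so θ_B' = 90° − θ_B.
θ_B' = 90° − 39.41° = 50.59°.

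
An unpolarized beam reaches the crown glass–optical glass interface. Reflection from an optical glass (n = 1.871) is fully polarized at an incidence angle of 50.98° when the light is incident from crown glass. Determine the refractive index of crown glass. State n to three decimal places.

At the Brewster angle, tan θ_B = n₂/n₁ with n₁ on the incident side (crown glass) and n₂ on the transmitted side (an optical glass).
n₁ = n₂ / tan θ_B = 1.871 / tan 50.98° = 1.516.

n ≈ 1.516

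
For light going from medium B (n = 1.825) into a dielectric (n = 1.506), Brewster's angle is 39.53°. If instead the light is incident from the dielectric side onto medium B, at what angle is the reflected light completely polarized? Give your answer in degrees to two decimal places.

The two Brewster angles are complementary: θ_B' = 90° − θ_B = 90° − 39.53° = 50.47°.

θ_B' ≈ 50.47°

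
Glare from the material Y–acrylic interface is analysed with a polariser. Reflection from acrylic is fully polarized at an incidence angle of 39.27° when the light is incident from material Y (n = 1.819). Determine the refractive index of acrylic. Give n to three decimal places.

n ≈ 1.487

Brewster's law: tan θ_B = n₂/n₁ (light incident in material Y, refracted into acrylic).
n₂ = n₁ tan θ_B = 1.819 × tan 39.27° = 1.487.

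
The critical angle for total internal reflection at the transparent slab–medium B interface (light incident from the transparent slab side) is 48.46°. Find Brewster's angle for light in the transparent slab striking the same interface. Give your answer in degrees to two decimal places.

At the critical angle sin θ_c = n₂/n₁, giving n₂/n₁ = sin 48.46° = 0.7485.
Then tan θ_B = n₂/n₁ = 0.7485, so θ_B = arctan 0.7485 = 36.81°.

θ_B ≈ 36.81°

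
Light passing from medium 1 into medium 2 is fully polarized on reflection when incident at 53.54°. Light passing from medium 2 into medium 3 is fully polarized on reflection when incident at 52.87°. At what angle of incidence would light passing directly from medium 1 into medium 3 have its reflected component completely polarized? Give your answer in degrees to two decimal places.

tan θ_B(1→2) = n₂/n₁ = tan 53.54° = 1.3534.
tan θ_B(2→3) = n₃/n₂ = tan 52.87° = 1.3208.
So n₃/n₁ = (n₂/n₁)(n₃/n₂) = 1.3534 × 1.3208 = 1.7876.
θ_B(1→3) = arctan(1.7876) = 60.78°.

θ_B ≈ 60.78°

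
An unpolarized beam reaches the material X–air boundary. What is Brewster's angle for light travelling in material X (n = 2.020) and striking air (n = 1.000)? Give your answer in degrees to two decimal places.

The reflected p-component vanishes when tan θ_B = n₂/n₁.
Brewster's condition: tan θ_B = n₂/n₁ = 1.000/2.020 = 0.4950.
So θ_B = arctan 0.4950 = 26.34°.

θ_B ≈ 26.34°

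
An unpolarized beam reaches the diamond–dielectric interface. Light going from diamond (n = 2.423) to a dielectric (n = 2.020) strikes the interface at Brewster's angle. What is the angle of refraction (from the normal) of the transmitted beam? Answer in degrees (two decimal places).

θ_t ≈ 50.18°

θ_B = arctan(n₂/n₁) = arctan(2.020/2.423) = 39.82°.
At Brewster's angle the reflected and refracted rays are perpendicular, so θ_t = 90° − θ_B = 90° − 39.82° = 50.18°.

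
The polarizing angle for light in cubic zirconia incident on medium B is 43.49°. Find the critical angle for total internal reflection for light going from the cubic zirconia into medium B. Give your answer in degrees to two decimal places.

θ_c ≈ 71.56°

n₂/n₁ = tan 43.49° = 0.9486; the critical angle satisfies sin θ_c = n₂/n₁.
θ_c = arcsin(0.9486) = 71.56°.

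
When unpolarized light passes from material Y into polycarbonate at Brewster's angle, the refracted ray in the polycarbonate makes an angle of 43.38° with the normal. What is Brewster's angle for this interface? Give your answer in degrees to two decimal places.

θ_B ≈ 46.62°

At Brewster's angle the reflected and refracted rays are perpendicular, so θ_B + θ_t = 90°.
So θ_B = 90° − θ_t = 90° − 43.38° = 46.62°.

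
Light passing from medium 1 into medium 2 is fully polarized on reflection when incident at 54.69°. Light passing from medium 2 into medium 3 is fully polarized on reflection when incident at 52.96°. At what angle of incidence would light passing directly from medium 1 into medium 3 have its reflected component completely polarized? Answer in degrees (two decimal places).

θ_B ≈ 61.87°

tan θ_B(1→2) = n₂/n₁ = tan 54.69° = 1.4118.
tan θ_B(2→3) = n₃/n₂ = tan 52.96° = 1.3251.
n₃/n₁ = 1.8708. Then tan θ_B(1→3) = n₃/n₁, so θ_B(1→3) = arctan(1.8708) = 61.87°.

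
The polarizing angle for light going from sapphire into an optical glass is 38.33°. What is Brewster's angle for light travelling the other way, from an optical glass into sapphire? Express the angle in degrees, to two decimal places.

θ_B' ≈ 51.67°

The two Brewster angles are complementary: θ_B' = 90° − θ_B = 90° − 38.33° = 51.67°.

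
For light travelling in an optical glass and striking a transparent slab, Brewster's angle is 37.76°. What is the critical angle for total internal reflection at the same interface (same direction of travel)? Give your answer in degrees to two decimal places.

n₂/n₁ = tan 37.76° = 0.7746; the critical angle satisfies sin θ_c = n₂/n₁.
θ_c = arcsin(0.7746) = 50.77°.

θ_c ≈ 50.77°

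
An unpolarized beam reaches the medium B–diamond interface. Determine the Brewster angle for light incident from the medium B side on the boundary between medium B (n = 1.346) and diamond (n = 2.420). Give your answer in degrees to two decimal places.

Brewster's condition: tan θ_B = n₂/n₁ = 2.420/1.346 = 1.7979.
θ_B = arctan(1.7979) = 60.92°.

θ_B ≈ 60.92°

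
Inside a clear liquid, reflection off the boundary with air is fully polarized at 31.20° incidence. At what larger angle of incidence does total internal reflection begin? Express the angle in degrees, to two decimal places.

θ_c ≈ 37.27°

n₂/n₁ = tan 31.20° = 0.6056; the critical angle satisfies sin θ_c = n₂/n₁.
θ_c = arcsin(0.6056) = 37.27°.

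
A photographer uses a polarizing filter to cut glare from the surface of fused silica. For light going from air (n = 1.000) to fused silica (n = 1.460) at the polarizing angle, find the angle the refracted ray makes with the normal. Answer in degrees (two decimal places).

θ_t ≈ 34.41°

θ_B = arctan(n₂/n₁) = arctan(1.460/1.000) = 55.59°.
At Brewster's angle the reflected and refracted rays are perpendicular, so θ_t = 90° − θ_B = 90° − 55.59° = 34.41°.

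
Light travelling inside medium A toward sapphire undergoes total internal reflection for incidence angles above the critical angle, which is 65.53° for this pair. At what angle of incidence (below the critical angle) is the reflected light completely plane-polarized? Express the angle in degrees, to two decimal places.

θ_B ≈ 42.31°

At the critical angle sin θ_c = n₂/n₁, giving n₂/n₁ = sin 65.53° = 0.9102.
Then tan θ_B = n₂/n₁ = 0.9102, so θ_B = arctan 0.9102 = 42.31°.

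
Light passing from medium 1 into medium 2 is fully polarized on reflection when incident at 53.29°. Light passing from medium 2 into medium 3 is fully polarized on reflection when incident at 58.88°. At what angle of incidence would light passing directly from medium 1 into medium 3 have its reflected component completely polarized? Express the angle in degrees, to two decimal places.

n₂/n₁ = tan 53.29° = 1.3411 and n₃/n₂ = tan 58.88° = 1.6564.
Multiplying, n₃/n₁ = 1.3411 × 1.6564 = 2.2214, and θ_B(1→3) = arctan 2.2214 = 65.76°.

θ_B ≈ 65.76°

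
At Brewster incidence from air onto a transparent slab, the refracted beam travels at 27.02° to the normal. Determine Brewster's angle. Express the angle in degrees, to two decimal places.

Brewster's condition makes the reflected and refracted beams perpendicular: θ_B + θ_t = 90°.
θ_B = 90° − 27.02° = 62.98°.

θ_B ≈ 62.98°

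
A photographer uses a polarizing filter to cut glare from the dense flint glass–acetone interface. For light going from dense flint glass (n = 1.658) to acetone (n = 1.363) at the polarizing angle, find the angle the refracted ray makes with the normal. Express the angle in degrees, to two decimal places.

θ_t ≈ 50.58°

First find Brewster's angle: tan θ_B = 1.363/1.658 = 0.8221, giving θ_B = 39.42°.
Since θ_B + θ_t = 90° at Brewster incidence, θ_t = 90° − 39.42° = 50.58°.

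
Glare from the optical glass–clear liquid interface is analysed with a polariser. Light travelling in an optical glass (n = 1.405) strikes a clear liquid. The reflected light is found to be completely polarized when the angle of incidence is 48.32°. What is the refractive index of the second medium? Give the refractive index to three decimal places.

Full polarization of the reflected beam means tan θ_B = n₂/n₁, where n₁ is the incident medium (an optical glass).
n₂ = n₁ tan θ_B = 1.405 × tan 48.32° = 1.578.

n ≈ 1.578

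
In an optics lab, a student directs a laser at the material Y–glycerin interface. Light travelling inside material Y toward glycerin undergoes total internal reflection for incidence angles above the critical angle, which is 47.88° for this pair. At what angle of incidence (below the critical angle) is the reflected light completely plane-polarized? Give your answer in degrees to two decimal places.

θ_B ≈ 36.57°

n₂/n₁ = sin θ_c = sin 47.88° = 0.7417.
tan θ_B equals the same ratio, so θ_B = arctan(0.7417) = 36.57°.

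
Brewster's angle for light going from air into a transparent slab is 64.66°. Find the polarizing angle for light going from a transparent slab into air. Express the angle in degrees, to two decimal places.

θ_B' ≈ 25.34°

The two Brewster angles are complementary: θ_B' = 90° − θ_B = 90° − 64.66° = 25.34°.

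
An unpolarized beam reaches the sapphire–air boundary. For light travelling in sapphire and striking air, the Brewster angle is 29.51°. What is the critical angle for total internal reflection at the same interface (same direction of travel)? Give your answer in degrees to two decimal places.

n₂/n₁ = tan 29.51° = 0.5660; the critical angle satisfies sin θ_c = n₂/n₁.
θ_c = arcsin(0.5660) = 34.47°.

θ_c ≈ 34.47°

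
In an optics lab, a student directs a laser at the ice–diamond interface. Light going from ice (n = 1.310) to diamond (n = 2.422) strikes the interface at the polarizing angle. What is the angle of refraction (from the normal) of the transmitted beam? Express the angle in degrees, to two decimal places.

θ_B = arctan(n₂/n₁) = arctan(2.422/1.310) = 61.59°.
Since θ_B + θ_t = 90° at Brewster incidence, θ_t = 90° − 61.59° = 28.41°.

θ_t ≈ 28.41°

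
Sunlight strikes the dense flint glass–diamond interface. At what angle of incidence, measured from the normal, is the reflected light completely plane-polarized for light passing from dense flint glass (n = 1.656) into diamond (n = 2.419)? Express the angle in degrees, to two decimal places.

θ_B ≈ 55.61°

tan θ_B = n₂/n₁ = 2.419/1.656 = 1.4607.
θ_B = arctan(1.4607) = 55.61°.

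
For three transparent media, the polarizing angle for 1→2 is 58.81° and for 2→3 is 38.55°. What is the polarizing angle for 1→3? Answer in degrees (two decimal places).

θ_B ≈ 52.78°

tan θ_B(1→2) = n₂/n₁ = tan 58.81° = 1.6518.
tan θ_B(2→3) = n₃/n₂ = tan 38.55° = 0.7969.
Multiplying, n₃/n₁ = 1.6518 × 0.7969 = 1.3163, and θ_B(1→3) = arctan 1.3163 = 52.78°.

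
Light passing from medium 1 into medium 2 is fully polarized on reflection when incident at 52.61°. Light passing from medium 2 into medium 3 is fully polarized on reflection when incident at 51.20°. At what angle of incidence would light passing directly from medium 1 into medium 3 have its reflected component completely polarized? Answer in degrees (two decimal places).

θ_B ≈ 58.43°

n₂/n₁ = tan 52.61° = 1.3084 and n₃/n₂ = tan 51.20° = 1.2437.
So n₃/n₁ = (n₂/n₁)(n₃/n₂) = 1.3084 × 1.2437 = 1.6273.
θ_B(1→3) = arctan(1.6273) = 58.43°.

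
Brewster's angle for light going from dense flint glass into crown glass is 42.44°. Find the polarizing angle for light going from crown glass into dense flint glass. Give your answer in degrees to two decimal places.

θ_B' ≈ 47.56°

The two Brewster angles are complementary: θ_B' = 90° − θ_B = 90° − 42.44° = 47.56°.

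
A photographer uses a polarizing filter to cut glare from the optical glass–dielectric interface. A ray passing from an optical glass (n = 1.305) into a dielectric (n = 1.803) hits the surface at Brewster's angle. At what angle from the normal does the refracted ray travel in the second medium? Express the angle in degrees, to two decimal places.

θ_t ≈ 35.90°

tan θ_B = n₂/n₁ = 1.803/1.305 = 1.3816, so θ_B = 54.10°.
Since θ_B + θ_t = 90° at Brewster incidence, θ_t = 90° − 54.10° = 35.90°.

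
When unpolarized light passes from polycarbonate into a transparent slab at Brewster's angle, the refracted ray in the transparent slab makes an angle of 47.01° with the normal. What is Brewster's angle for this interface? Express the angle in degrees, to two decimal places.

θ_B ≈ 42.99°

Since the reflected and refracted rays are at right angles at the polarizing angle, θ_B + θ_t = 90°.
θ_B = 90° − 47.01° = 42.99°.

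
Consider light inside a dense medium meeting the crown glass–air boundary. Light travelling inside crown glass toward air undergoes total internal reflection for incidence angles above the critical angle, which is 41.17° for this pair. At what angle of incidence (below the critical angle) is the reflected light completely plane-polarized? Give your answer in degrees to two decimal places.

θ_B ≈ 33.36°

sin θ_c = n₂/n₁, so n₂/n₁ = sin 41.17° = 0.6583.
Brewster: tan θ_B = n₂/n₁ = 0.6583.
θ_B = arctan(0.6583) = 33.36°.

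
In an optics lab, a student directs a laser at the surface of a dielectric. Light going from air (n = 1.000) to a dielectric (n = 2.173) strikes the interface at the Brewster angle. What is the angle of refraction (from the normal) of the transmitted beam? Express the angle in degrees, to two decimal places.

tan θ_B = n₂/n₁ = 2.173/1.000 = 2.1730, so θ_B = 65.29°.
The refracted ray is perpendicular to the reflected ray, so θ_t = 90° − θ_B = 24.71°.

θ_t ≈ 24.71°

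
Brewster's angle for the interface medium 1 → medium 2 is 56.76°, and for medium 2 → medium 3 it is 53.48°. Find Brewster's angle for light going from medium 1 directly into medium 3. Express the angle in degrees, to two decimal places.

tan θ_B(1→2) = n₂/n₁ = tan 56.76° = 1.5258.
tan θ_B(2→3) = n₃/n₂ = tan 53.48° = 1.3504.
Multiplying, n₃/n₁ = 1.5258 × 1.3504 = 2.0605, and θ_B(1→3) = arctan 2.0605 = 64.11°.

θ_B ≈ 64.11°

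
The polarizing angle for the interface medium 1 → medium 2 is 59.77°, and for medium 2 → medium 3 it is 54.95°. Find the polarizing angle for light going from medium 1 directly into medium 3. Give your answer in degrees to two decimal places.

tan θ_B(1→2) = n₂/n₁ = tan 59.77° = 1.7161.
tan θ_B(2→3) = n₃/n₂ = tan 54.95° = 1.4255.
n₃/n₁ = 2.4463. Then tan θ_B(1→3) = n₃/n₁, so θ_B(1→3) = arctan(2.4463) = 67.77°.

θ_B ≈ 67.77°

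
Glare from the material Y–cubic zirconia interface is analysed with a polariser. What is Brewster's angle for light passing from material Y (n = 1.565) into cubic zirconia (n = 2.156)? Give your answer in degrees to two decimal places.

At Brewster's angle the reflected and refracted rays are perpendicular, which with Snell's law gives tan θ_B = n₂/n₁.
Brewster's condition: tan θ_B = n₂/n₁ = 2.156/1.565 = 1.3776.
θ_B = arctan(1.3776) = 54.02°.

θ_B ≈ 54.02°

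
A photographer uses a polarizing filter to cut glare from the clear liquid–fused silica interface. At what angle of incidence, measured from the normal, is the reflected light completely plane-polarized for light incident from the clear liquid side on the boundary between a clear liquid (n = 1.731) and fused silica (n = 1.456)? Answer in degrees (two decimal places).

Brewster's condition: tan θ_B = n₂/n₁ = 1.456/1.731 = 0.8411.
θ_B = arctan(0.8411) = 40.07°.

θ_B ≈ 40.07°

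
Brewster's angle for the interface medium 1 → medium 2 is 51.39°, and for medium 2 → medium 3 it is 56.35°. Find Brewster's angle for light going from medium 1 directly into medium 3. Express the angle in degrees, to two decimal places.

Each Brewster angle gives a ratio: n₂/n₁ = tan 51.39° = 1.2522, n₃/n₂ = tan 56.35° = 1.5023.
Multiplying, n₃/n₁ = 1.2522 × 1.5023 = 1.8812, and θ_B(1→3) = arctan 1.8812 = 62.01°.

θ_B ≈ 62.01°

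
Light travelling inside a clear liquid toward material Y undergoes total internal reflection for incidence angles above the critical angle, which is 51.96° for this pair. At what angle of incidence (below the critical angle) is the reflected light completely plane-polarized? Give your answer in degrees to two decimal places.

θ_B ≈ 38.22°

n₂/n₁ = sin θ_c = sin 51.96° = 0.7876.
tan θ_B equals the same ratio, so θ_B = arctan(0.7876) = 38.22°.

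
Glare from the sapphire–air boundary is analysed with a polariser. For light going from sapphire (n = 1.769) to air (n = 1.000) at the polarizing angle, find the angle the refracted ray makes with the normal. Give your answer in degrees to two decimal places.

θ_t ≈ 60.52°

θ_B = arctan(n₂/n₁) = arctan(1.000/1.769) = 29.48°.
At Brewster's angle the reflected and refracted rays are perpendicular, so θ_t = 90° − θ_B = 90° − 29.48° = 60.52°.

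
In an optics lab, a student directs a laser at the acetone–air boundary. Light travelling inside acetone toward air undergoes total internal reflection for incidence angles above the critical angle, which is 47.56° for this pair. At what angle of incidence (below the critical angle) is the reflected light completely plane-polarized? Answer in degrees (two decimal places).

n₂/n₁ = sin θ_c = sin 47.56° = 0.7380.
tan θ_B equals the same ratio, so θ_B = arctan(0.7380) = 36.43°.

θ_B ≈ 36.43°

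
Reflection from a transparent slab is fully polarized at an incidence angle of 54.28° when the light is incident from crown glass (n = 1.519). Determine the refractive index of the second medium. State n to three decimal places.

n ≈ 2.112

At the Brewster angle, tan θ_B = n₂/n₁ with n₁ on the incident side (crown glass) and n₂ on the transmitted side (a transparent slab).
n₂ = n₁ tan θ_B = 1.519 × tan 54.28° = 2.112.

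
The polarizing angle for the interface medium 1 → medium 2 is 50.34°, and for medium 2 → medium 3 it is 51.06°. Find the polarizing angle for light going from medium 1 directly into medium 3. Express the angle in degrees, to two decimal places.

θ_B ≈ 56.18°

n₂/n₁ = tan 50.34° = 1.2062 and n₃/n₂ = tan 51.06° = 1.2375.
Multiplying, n₃/n₁ = 1.2062 × 1.2375 = 1.4927, and θ_B(1→3) = arctan 1.4927 = 56.18°.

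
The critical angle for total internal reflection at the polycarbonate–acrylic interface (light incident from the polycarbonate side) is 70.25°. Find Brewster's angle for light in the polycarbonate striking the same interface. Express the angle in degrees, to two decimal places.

sin θ_c = n₂/n₁, so n₂/n₁ = sin 70.25° = 0.9412.
Brewster: tan θ_B = n₂/n₁ = 0.9412.
θ_B = arctan(0.9412) = 43.26°.

θ_B ≈ 43.26°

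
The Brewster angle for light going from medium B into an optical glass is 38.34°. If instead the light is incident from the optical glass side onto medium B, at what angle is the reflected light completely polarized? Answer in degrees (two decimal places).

tan θ_B' = n₁/n₂ = 1/tan θ_B, so θ_B' = 90° − θ_B.
θ_B' = 90° − 38.34° = 51.66°.

θ_B' ≈ 51.66°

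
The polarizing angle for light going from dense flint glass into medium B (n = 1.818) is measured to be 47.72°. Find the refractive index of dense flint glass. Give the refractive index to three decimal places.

Brewster's law: tan θ_B = n₂/n₁ (light incident in dense flint glass, refracted into medium B).
n₁ = n₂ / tan θ_B = 1.818 / tan 47.72° = 1.653.

n ≈ 1.653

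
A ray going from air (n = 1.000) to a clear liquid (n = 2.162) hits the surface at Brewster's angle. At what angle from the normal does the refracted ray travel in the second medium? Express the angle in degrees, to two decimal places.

θ_t ≈ 24.82°

tan θ_B = n₂/n₁ = 2.162/1.000 = 2.1620, so θ_B = 65.18°.
The refracted ray is perpendicular to the reflected ray, so θ_t = 90° − θ_B = 24.82°.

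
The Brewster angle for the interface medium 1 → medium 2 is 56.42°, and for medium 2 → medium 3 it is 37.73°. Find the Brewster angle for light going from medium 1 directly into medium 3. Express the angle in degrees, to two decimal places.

Each Brewster angle gives a ratio: n₂/n₁ = tan 56.42° = 1.5063, n₃/n₂ = tan 37.73° = 0.7737.
So n₃/n₁ = (n₂/n₁)(n₃/n₂) = 1.5063 × 0.7737 = 1.1654.
θ_B(1→3) = arctan(1.1654) = 49.37°.

θ_B ≈ 49.37°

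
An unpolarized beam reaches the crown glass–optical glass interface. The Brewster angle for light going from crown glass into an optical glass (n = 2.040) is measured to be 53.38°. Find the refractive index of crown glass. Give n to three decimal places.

At the Brewster angle, tan θ_B = n₂/n₁ with n₁ on the incident side (crown glass) and n₂ on the transmitted side (an optical glass).
n₁ = n₂ / tan θ_B = 2.040 / tan 53.38° = 1.516.

n ≈ 1.516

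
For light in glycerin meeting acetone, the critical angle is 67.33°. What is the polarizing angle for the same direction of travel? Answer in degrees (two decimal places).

sin θ_c = n₂/n₁, so n₂/n₁ = sin 67.33° = 0.9227.
Brewster: tan θ_B = n₂/n₁ = 0.9227.
θ_B = arctan(0.9227) = 42.70°.

θ_B ≈ 42.70°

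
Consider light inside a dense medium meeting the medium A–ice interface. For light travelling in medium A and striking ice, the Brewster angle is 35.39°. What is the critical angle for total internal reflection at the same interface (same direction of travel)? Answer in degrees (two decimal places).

θ_c ≈ 45.27°

From Brewster, n₂/n₁ = tan θ_B = tan 35.39° = 0.7104.
Then sin θ_c = n₂/n₁ = 0.7104, so θ_c = arcsin 0.7104 = 45.27°.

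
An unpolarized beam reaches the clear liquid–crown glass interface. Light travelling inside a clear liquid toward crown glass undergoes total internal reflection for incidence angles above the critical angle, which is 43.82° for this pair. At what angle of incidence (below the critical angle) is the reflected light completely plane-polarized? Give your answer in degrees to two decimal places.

sin θ_c = n₂/n₁, so n₂/n₁ = sin 43.82° = 0.6924.
Brewster: tan θ_B = n₂/n₁ = 0.6924.
θ_B = arctan(0.6924) = 34.70°.

θ_B ≈ 34.70°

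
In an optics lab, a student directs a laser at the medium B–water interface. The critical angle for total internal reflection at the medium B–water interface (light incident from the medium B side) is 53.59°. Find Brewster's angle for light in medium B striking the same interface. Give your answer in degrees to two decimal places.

θ_B ≈ 38.83°

n₂/n₁ = sin θ_c = sin 53.59° = 0.8048.
tan θ_B equals the same ratio, so θ_B = arctan(0.8048) = 38.83°.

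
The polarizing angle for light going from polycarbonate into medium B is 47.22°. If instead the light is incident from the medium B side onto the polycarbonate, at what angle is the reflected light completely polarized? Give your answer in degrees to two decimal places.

θ_B' ≈ 42.78°

The two Brewster angles are complementary: θ_B' = 90° − θ_B = 90° − 47.22° = 42.78°.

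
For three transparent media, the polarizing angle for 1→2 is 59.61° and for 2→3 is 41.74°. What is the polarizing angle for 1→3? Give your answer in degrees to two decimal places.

θ_B ≈ 56.68°

Each Brewster angle gives a ratio: n₂/n₁ = tan 59.61° = 1.7051, n₃/n₂ = tan 41.74° = 0.8922.
Multiplying, n₃/n₁ = 1.7051 × 0.8922 = 1.5214, and θ_B(1→3) = arctan 1.5214 = 56.68°.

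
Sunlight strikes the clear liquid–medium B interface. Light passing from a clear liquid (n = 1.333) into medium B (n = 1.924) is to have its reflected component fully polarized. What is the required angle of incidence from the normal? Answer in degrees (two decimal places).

At Brewster's angle the reflected and refracted rays are perpendicular, which with Snell's law gives tan θ_B = n₂/n₁.
Brewster's condition: tan θ_B = n₂/n₁ = 1.924/1.333 = 1.4434. Taking the arctangent, θ_B = 55.28°.

θ_B ≈ 55.28°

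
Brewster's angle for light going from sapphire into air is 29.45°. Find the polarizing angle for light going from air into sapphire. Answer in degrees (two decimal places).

Reversing the direction swaps n₁ and n₂, so tan θ_B' = 1/tan θ_B and θ_B' = 90° − θ_B.
Hence θ_B' = 90° − 29.45° = 60.55°.

θ_B' ≈ 60.55°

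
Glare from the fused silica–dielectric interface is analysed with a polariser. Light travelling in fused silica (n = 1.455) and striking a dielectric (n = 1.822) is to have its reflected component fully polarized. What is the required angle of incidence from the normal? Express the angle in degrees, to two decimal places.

At Brewster's angle the reflected and refracted rays are perpendicular, which with Snell's law gives tan θ_B = n₂/n₁.
Brewster's condition: tan θ_B = n₂/n₁ = 1.822/1.455 = 1.2522.
θ_B = arctan(1.2522) = 51.39°.

θ_B ≈ 51.39°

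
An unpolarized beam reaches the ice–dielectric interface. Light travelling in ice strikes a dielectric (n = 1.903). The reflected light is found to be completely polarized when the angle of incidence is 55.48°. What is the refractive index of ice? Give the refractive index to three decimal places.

n ≈ 1.309

Full polarization of the reflected beam means tan θ_B = n₂/n₁, where n₁ is the incident medium (ice).
n₁ = n₂ / tan θ_B = 1.903 / tan 55.48° = 1.309.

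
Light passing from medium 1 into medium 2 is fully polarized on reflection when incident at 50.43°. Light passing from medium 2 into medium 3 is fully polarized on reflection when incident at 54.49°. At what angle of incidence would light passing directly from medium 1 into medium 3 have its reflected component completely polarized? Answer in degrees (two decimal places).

tan θ_B(1→2) = n₂/n₁ = tan 50.43° = 1.2101.
tan θ_B(2→3) = n₃/n₂ = tan 54.49° = 1.4014.
n₃/n₁ = 1.6958. Then tan θ_B(1→3) = n₃/n₁, so θ_B(1→3) = arctan(1.6958) = 59.47°.

θ_B ≈ 59.47°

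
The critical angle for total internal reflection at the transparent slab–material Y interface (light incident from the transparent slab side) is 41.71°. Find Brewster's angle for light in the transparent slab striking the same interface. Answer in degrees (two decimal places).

sin θ_c = n₂/n₁, so n₂/n₁ = sin 41.71° = 0.6654.
Brewster: tan θ_B = n₂/n₁ = 0.6654.
θ_B = arctan(0.6654) = 33.64°.

θ_B ≈ 33.64°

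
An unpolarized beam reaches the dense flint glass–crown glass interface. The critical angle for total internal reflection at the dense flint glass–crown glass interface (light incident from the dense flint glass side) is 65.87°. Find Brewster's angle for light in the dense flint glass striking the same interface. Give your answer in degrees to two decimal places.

θ_B ≈ 42.38°

n₂/n₁ = sin θ_c = sin 65.87° = 0.9126.
tan θ_B equals the same ratio, so θ_B = arctan(0.9126) = 42.38°.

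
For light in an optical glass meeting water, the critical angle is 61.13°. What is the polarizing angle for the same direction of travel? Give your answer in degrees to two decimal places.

θ_B ≈ 41.21°

n₂/n₁ = sin θ_c = sin 61.13° = 0.8757.
tan θ_B equals the same ratio, so θ_B = arctan(0.8757) = 41.21°.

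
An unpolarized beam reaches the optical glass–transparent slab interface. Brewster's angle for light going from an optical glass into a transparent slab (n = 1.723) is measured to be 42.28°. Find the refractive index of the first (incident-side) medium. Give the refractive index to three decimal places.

Brewster's law: tan θ_B = n₂/n₁ (light incident in an optical glass, refracted into a transparent slab).
n₁ = n₂ / tan θ_B = 1.723 / tan 42.28° = 1.895.

n ≈ 1.895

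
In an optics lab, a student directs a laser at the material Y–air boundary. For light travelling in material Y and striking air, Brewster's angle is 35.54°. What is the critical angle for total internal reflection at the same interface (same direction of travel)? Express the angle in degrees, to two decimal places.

θ_c ≈ 45.59°

tan θ_B = n₂/n₁ = tan 35.54° = 0.7143.
Total internal reflection: sin θ_c = n₂/n₁ = 0.7143.
θ_c = arcsin(0.7143) = 45.59°.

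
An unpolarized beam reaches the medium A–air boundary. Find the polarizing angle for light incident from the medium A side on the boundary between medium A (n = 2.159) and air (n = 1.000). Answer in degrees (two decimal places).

At Brewster's angle the reflected and refracted rays are perpendicular, which with Snell's law gives tan θ_B = n₂/n₁.
Brewster's condition: tan θ_B = n₂/n₁ = 1.000/2.159 = 0.4632. Taking the arctangent, θ_B = 24.85°.

θ_B ≈ 24.85°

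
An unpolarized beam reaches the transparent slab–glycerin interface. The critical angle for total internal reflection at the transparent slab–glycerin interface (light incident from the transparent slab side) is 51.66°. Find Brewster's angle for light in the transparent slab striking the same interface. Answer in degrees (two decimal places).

θ_B ≈ 38.11°

At the critical angle sin θ_c = n₂/n₁, giving n₂/n₁ = sin 51.66° = 0.7843.
Then tan θ_B = n₂/n₁ = 0.7843, so θ_B = arctan 0.7843 = 38.11°.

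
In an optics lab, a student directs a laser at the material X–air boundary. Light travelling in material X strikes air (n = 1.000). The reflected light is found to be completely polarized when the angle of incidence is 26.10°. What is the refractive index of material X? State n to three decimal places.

n ≈ 2.041

At Brewster's angle, tan θ_B = n₂/n₁ with n₁ on the incident side (material X) and n₂ on the transmitted side (air).
n₁ = n₂ / tan θ_B = 1.000 / tan 26.10° = 2.041.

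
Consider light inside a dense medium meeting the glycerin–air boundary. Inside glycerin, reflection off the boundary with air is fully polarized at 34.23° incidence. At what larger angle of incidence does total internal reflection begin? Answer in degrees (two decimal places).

θ_c ≈ 42.87°

n₂/n₁ = tan 34.23° = 0.6804; the critical angle satisfies sin θ_c = n₂/n₁.
θ_c = arcsin(0.6804) = 42.87°.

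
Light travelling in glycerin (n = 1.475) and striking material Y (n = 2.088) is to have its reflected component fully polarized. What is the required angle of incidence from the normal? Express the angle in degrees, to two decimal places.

The reflected p-component vanishes when tan θ_B = n₂/n₁.
tan θ_B = n₂/n₁ = 2.088/1.475 = 1.4156. Taking the arctangent, θ_B = 54.76°.

θ_B ≈ 54.76°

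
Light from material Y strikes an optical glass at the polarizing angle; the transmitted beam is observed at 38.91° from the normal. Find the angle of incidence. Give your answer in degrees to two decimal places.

At Brewster's angle the reflected and refracted rays are perpendicular, so θ_B + θ_t = 90°.
So θ_B = 90° − θ_t = 90° − 38.91° = 51.09°.

θ_B ≈ 51.09°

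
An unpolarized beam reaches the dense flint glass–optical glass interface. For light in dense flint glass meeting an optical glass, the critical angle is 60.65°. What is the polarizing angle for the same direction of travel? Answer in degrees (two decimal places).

sin θ_c = n₂/n₁, so n₂/n₁ = sin 60.65° = 0.8716.
Brewster: tan θ_B = n₂/n₁ = 0.8716.
θ_B = arctan(0.8716) = 41.08°.

θ_B ≈ 41.08°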